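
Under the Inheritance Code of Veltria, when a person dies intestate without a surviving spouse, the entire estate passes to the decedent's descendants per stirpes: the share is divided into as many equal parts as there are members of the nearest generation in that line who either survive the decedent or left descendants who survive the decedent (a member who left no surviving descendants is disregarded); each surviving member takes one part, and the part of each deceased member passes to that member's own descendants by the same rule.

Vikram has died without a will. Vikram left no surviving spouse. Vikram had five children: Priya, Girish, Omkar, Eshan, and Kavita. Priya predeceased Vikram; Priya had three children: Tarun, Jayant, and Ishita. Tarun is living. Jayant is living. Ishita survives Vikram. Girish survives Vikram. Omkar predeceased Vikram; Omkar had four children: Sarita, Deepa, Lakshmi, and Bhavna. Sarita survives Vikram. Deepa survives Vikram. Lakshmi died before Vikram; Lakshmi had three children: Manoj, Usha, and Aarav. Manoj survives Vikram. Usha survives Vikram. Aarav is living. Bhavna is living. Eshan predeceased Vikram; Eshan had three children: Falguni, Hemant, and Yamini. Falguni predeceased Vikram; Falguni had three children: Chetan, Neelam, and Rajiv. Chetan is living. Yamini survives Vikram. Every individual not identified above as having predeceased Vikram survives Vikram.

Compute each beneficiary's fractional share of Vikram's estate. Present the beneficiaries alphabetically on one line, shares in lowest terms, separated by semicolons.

There is no surviving spouse, so the entire estate passes to Vikram's descendants per stirpes.
The estate is divided into 5 equal shares of 1/5 among Priya, Girish, Omkar, Eshan, Kavita.
Priya predeceased; the 1/5 allotted to Priya's branch passes to Priya's issue by representation.
The 1/5 is divided into 3 equal shares of 1/15 among Tarun, Jayant, Ishita.
Tarun is living and takes 1/15.
Jayant is living and takes 1/15.
Ishita is living and takes 1/15.
Girish is living and takes 1/5.
Omkar predeceased; the 1/5 allotted to Omkar's branch passes to Omkar's issue by representation.
The 1/5 is divided into 4 equal shares of 1/20 among Sarita, Deepa, Lakshmi, Bhavna.
Sarita is living and takes 1/20.
Deepa is living and takes 1/20.
Lakshmi predeceased; the 1/20 allotted to Lakshmi's branch passes to Lakshmi's issue by representation.
The 1/20 is divided into 3 equal shares of 1/60 among Manoj, Usha, Aarav.
Manoj is living and takes 1/60.
Usha is living and takes 1/60.
Aarav is living and takes 1/60.
Bhavna is living and takes 1/20.
Eshan predeceased; the 1/5 allotted to Eshan's branch passes to Eshan's issue by representation.
The 1/5 is divided into 3 equal shares of 1/15 among Falguni, Hemant, Yamini.
Falguni predeceased; the 1/15 allotted to Falguni's branch passes to Falguni's issue by representation.
The 1/15 is divided into 3 equal shares of 1/45 among Chetan, Neelam, Rajiv.
Chetan is living and takes 1/45.
Neelam is living and takes 1/45.
Rajiv is living and takes 1/45.
Hemant is living and takes 1/15.
Yamini is living and takes 1/15.
Kavita is living and takes 1/5.

Aarav 1/60; Bhavna 1/20; Chetan 1/45; Deepa 1/20; Girish 1/5; Hemant 1/15; Ishita 1/15; Jayant 1/15; Kavita 1/5; Manoj 1/60; Neelam 1/45; Rajiv 1/45; Sarita 1/20; Tarun 1/15; Usha 1/60; Yamini 1/15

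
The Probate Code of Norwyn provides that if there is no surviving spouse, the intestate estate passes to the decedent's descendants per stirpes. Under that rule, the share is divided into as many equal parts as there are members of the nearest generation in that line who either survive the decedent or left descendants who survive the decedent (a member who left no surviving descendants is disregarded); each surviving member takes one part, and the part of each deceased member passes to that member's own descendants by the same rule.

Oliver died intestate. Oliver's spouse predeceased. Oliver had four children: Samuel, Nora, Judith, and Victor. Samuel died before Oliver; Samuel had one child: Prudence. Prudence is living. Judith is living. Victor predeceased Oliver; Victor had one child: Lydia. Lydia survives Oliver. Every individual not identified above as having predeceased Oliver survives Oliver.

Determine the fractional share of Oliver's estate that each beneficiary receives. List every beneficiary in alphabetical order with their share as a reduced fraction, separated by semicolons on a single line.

Judith 1/4; Lydia 1/4; Nora 1/4; Prudence 1/4

There is no surviving spouse, so the entire estate passes to Oliver's descendants per stirpes.
The estate is divided into 4 equal shares of 1/4 among Samuel, Nora, Judith, Victor.
Samuel predeceased; the 1/4 allotted to Samuel's branch passes to Samuel's issue by representation.
Prudence is the sole taker at this level and receives the full 1/4.
Nora is living and takes 1/4.
Judith is living and takes 1/4.
Victor predeceased; the 1/4 allotted to Victor's branch passes to Victor's issue by representation.
Lydia is the sole taker at this level and receives the full 1/4.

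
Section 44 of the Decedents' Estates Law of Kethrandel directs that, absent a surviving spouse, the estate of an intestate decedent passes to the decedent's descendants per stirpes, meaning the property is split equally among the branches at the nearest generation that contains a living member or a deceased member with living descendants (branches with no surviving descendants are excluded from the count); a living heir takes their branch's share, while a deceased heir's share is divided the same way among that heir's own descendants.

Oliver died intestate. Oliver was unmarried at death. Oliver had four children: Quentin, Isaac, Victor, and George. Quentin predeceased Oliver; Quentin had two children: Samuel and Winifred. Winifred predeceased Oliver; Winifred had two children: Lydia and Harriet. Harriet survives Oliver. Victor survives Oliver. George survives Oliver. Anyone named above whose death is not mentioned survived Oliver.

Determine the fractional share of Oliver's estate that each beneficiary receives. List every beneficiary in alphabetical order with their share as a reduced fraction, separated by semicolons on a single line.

There is no surviving spouse, so the entire estate passes to Oliver's descendants per stirpes.
The estate is divided into 4 equal shares of 1/4 among Quentin, Isaac, Victor, George.
Quentin predeceased; the 1/4 allotted to Quentin's branch passes to Quentin's issue by representation.
The 1/4 is divided into 2 equal shares of 1/8 among Samuel, Winifred.
Samuel is living and takes 1/8.
Winifred predeceased; the 1/8 allotted to Winifred's branch passes to Winifred's issue by representation.
The 1/8 is divided into 2 equal shares of 1/16 among Lydia, Harriet.
Lydia is living and takes 1/16.
Harriet is living and takes 1/16.
Isaac is living and takes 1/4.
Victor is living and takes 1/4.
George is living and takes 1/4.

George 1/4; Harriet 1/16; Isaac 1/4; Lydia 1/16; Samuel 1/8; Victor 1/4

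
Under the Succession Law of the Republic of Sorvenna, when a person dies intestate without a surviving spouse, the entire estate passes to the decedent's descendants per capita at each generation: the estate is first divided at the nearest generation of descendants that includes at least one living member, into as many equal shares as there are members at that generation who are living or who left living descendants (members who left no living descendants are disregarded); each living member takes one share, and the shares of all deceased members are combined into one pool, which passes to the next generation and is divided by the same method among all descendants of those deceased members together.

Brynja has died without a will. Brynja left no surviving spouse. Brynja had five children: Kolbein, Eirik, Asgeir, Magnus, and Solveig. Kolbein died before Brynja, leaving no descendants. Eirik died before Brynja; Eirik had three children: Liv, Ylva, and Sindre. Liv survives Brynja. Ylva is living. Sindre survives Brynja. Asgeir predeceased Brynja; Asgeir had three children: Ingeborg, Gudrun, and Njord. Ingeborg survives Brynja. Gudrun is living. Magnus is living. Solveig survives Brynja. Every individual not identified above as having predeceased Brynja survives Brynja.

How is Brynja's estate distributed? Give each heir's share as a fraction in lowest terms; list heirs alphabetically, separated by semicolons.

There is no surviving spouse, so the entire estate passes to Brynja's descendants per capita at each generation.
At generation 1 (Eirik, Asgeir, Magnus, Solveig) there are 4 shares of (1)/4 = 1/4 each.
Living: Magnus and Solveig — each takes 1/4.
Deceased: Eirik and Asgeir. Their combined 1/2 is pooled and carried to generation 2.
At generation 2 (Liv, Ylva, Sindre, Ingeborg, Gudrun, Njord) there are 6 shares of (1/2)/6 = 1/12 each.
Living: Liv, Ylva, Sindre, Ingeborg, Gudrun, and Njord — each takes 1/12.

Gudrun 1/12; Ingeborg 1/12; Liv 1/12; Magnus 1/4; Njord 1/12; Sindre 1/12; Solveig 1/4; Ylva 1/12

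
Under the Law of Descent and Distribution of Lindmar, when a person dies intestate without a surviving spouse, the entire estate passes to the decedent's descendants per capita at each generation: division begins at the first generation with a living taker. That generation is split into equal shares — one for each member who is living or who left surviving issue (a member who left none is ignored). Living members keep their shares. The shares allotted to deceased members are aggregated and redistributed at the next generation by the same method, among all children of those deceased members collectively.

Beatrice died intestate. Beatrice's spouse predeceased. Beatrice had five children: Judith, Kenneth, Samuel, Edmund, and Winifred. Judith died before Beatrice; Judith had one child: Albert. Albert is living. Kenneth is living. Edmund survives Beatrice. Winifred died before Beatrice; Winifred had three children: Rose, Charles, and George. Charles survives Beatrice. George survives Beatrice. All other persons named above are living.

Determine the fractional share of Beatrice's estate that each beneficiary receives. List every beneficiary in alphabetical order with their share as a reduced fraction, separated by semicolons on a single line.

Albert 1/10; Charles 1/10; Edmund 1/5; George 1/10; Kenneth 1/5; Rose 1/10; Samuel 1/5

There is no surviving spouse, so the entire estate passes to Beatrice's descendants per capita at each generation.
At generation 1 (Judith, Kenneth, Samuel, Edmund, Winifred) there are 5 shares of (1)/5 = 1/5 each.
Living: Kenneth, Samuel, and Edmund — each takes 1/5.
Deceased: Judith and Winifred. Their combined 2/5 is pooled and carried to generation 2.
At generation 2 (Albert, Rose, Charles, George) there are 4 shares of (2/5)/4 = 1/10 each.
Living: Albert, Rose, Charles, and George — each takes 1/10.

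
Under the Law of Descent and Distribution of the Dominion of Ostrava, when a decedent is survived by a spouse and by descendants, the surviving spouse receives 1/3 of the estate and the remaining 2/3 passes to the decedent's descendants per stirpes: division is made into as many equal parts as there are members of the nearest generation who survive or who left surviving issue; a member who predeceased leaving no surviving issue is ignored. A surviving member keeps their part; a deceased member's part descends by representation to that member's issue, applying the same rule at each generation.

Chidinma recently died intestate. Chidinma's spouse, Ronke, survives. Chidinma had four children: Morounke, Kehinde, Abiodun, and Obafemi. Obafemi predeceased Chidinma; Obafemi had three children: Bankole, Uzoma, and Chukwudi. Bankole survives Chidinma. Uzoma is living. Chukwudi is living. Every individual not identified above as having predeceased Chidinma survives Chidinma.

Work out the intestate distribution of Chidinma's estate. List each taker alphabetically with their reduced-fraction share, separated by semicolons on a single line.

Ronke, as surviving spouse, takes 1/3.
The remaining 2/3 passes to Chidinma's descendants per stirpes.
The 2/3 is divided into 4 equal shares of 1/6 among Morounke, Kehinde, Abiodun, Obafemi.
Morounke is living and takes 1/6.
Kehinde is living and takes 1/6.
Abiodun is living and takes 1/6.
Obafemi predeceased; the 1/6 allotted to Obafemi's branch passes to Obafemi's issue by representation.
The 1/6 is divided into 3 equal shares of 1/18 among Bankole, Uzoma, Chukwudi.
Bankole is living and takes 1/18.
Uzoma is living and takes 1/18.
Chukwudi is living and takes 1/18.

Abiodun 1/6; Bankole 1/18; Chukwudi 1/18; Kehinde 1/6; Morounke 1/6; Ronke 1/3; Uzoma 1/18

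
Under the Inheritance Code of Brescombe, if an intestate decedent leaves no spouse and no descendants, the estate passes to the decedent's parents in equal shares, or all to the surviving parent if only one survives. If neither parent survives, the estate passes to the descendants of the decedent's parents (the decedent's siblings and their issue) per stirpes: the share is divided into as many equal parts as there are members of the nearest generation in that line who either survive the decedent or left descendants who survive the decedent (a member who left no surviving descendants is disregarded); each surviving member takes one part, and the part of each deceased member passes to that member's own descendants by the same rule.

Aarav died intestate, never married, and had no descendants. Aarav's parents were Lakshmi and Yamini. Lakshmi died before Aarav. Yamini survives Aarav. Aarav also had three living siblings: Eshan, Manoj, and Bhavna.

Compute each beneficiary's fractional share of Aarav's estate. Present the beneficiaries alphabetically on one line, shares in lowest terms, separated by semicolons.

Yamini 1

Only one parent, Yamini, survives, so Yamini takes the entire estate. The siblings take nothing because a surviving parent has priority.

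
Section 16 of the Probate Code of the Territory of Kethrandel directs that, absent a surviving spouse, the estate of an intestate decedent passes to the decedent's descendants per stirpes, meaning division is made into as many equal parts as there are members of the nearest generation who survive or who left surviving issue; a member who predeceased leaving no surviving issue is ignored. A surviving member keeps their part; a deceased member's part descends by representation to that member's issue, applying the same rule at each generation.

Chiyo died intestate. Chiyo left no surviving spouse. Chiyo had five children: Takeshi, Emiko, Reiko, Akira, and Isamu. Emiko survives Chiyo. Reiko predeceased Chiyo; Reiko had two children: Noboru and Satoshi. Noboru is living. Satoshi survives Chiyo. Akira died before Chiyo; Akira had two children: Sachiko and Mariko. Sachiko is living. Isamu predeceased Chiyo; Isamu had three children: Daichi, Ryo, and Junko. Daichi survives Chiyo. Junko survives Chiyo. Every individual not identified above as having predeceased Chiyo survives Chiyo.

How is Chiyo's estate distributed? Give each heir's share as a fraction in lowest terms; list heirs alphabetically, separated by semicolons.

Daichi 1/15; Emiko 1/5; Junko 1/15; Mariko 1/10; Noboru 1/10; Ryo 1/15; Sachiko 1/10; Satoshi 1/10; Takeshi 1/5

There is no surviving spouse, so the entire estate passes to Chiyo's descendants per stirpes.
The estate is divided into 5 equal shares of 1/5 among Takeshi, Emiko, Reiko, Akira, Isamu.
Takeshi is living and takes 1/5.
Emiko is living and takes 1/5.
Reiko predeceased; the 1/5 allotted to Reiko's branch passes to Reiko's issue by representation.
The 1/5 is divided into 2 equal shares of 1/10 among Noboru, Satoshi.
Noboru is living and takes 1/10.
Satoshi is living and takes 1/10.
Akira predeceased; the 1/5 allotted to Akira's branch passes to Akira's issue by representation.
The 1/5 is divided into 2 equal shares of 1/10 among Sachiko, Mariko.
Sachiko is living and takes 1/10.
Mariko is living and takes 1/10.
Isamu predeceased; the 1/5 allotted to Isamu's branch passes to Isamu's issue by representation.
The 1/5 is divided into 3 equal shares of 1/15 among Daichi, Ryo, Junko.
Daichi is living and takes 1/15.
Ryo is living and takes 1/15.
Junko is living and takes 1/15.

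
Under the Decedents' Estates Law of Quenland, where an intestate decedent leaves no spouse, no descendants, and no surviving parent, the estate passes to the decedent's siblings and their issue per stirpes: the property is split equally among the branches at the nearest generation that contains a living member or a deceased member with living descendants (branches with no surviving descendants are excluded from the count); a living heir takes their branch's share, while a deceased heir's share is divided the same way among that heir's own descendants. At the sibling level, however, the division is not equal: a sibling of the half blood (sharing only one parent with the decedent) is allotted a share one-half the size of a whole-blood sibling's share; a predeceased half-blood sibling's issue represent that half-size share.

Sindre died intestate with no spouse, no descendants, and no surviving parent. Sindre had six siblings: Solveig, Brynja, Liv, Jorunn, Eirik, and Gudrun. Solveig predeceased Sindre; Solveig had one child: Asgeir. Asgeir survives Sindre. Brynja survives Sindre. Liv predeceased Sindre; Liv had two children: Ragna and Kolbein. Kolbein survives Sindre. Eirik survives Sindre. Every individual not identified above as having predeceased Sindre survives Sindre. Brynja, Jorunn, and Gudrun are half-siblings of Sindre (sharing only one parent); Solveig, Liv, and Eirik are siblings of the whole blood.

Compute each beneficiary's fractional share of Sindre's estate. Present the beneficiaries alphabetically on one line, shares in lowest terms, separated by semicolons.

Asgeir 2/9; Brynja 1/9; Eirik 2/9; Gudrun 1/9; Jorunn 1/9; Kolbein 1/9; Ragna 1/9

No spouse, descendants, or parent survives, so the estate passes to Sindre's siblings per stirpes.
Half-blood siblings count for one-half the weight of whole-blood siblings at the initial division.
Dividing 1 in proportion to weights (total weight 9/2): Solveig (weight 1) → 2/9; Brynja (weight 1/2) → 1/9; Liv (weight 1) → 2/9; Jorunn (weight 1/2) → 1/9; Eirik (weight 1) → 2/9; Gudrun (weight 1/2) → 1/9.
Solveig predeceased; the 2/9 allotted to Solveig's branch passes to Solveig's issue by representation.
Asgeir is the sole taker at this level and receives the full 2/9.
Brynja is living and takes 1/9.
Liv predeceased; the 2/9 allotted to Liv's branch passes to Liv's issue by representation.
The 2/9 is divided into 2 equal shares of 1/9 among Ragna, Kolbein.
Ragna is living and takes 1/9.
Kolbein is living and takes 1/9.
Jorunn is living and takes 1/9.
Eirik is living and takes 2/9.
Gudrun is living and takes 1/9.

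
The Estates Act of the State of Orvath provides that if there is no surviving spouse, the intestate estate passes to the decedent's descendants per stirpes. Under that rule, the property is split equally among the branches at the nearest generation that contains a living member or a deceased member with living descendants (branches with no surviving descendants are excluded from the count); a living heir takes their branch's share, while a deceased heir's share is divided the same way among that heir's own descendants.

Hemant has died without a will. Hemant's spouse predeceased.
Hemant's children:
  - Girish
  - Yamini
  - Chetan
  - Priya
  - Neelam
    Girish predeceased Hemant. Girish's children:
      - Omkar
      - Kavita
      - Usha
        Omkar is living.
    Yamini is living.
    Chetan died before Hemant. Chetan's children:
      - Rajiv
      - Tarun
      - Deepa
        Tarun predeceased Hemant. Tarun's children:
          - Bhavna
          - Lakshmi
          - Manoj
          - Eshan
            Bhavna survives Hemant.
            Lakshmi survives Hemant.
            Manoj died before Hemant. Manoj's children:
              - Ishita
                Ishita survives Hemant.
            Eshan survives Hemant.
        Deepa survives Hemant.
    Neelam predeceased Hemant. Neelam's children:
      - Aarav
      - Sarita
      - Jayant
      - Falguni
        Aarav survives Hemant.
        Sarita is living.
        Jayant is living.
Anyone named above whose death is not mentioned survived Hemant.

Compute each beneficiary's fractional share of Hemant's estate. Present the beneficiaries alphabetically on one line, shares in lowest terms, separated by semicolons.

There is no surviving spouse, so the entire estate passes to Hemant's descendants per stirpes.
The estate is divided into 5 equal shares of 1/5 among Girish, Yamini, Chetan, Priya, Neelam.
Girish predeceased; the 1/5 allotted to Girish's branch passes to Girish's issue by representation.
The 1/5 is divided into 3 equal shares of 1/15 among Omkar, Kavita, Usha.
Omkar is living and takes 1/15.
Kavita is living and takes 1/15.
Usha is living and takes 1/15.
Yamini is living and takes 1/5.
Chetan predeceased; the 1/5 allotted to Chetan's branch passes to Chetan's issue by representation.
The 1/5 is divided into 3 equal shares of 1/15 among Rajiv, Tarun, Deepa.
Rajiv is living and takes 1/15.
Tarun predeceased; the 1/15 allotted to Tarun's branch passes to Tarun's issue by representation.
The 1/15 is divided into 4 equal shares of 1/60 among Bhavna, Lakshmi, Manoj, Eshan.
Bhavna is living and takes 1/60.
Lakshmi is living and takes 1/60.
Manoj predeceased; the 1/60 allotted to Manoj's branch passes to Manoj's issue by representation.
Ishita is the sole taker at this level and receives the full 1/60.
Eshan is living and takes 1/60.
Deepa is living and takes 1/15.
Priya is living and takes 1/5.
Neelam predeceased; the 1/5 allotted to Neelam's branch passes to Neelam's issue by representation.
The 1/5 is divided into 4 equal shares of 1/20 among Aarav, Sarita, Jayant, Falguni.
Aarav is living and takes 1/20.
Sarita is living and takes 1/20.
Jayant is living and takes 1/20.
Falguni is living and takes 1/20.

Aarav 1/20; Bhavna 1/60; Deepa 1/15; Eshan 1/60; Falguni 1/20; Ishita 1/60; Jayant 1/20; Kavita 1/15; Lakshmi 1/60; Omkar 1/15; Priya 1/5; Rajiv 1/15; Sarita 1/20; Usha 1/15; Yamini 1/5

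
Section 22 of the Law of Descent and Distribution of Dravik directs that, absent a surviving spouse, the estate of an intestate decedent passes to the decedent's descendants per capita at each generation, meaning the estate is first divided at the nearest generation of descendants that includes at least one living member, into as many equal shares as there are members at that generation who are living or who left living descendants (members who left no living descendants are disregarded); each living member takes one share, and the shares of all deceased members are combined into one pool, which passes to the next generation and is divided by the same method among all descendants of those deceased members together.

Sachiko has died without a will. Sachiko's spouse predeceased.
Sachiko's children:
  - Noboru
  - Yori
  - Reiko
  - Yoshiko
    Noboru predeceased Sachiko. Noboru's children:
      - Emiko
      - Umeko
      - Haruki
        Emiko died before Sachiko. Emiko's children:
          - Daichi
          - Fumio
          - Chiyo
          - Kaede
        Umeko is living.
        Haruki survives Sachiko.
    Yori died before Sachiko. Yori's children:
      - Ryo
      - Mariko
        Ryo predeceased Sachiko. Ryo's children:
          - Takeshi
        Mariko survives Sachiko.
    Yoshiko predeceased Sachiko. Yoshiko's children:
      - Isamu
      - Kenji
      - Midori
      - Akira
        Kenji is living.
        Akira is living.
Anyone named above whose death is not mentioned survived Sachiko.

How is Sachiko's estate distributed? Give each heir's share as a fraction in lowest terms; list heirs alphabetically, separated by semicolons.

Akira 1/12; Chiyo 1/30; Daichi 1/30; Fumio 1/30; Haruki 1/12; Isamu 1/12; Kaede 1/30; Kenji 1/12; Mariko 1/12; Midori 1/12; Reiko 1/4; Takeshi 1/30; Umeko 1/12

There is no surviving spouse, so the entire estate passes to Sachiko's descendants per capita at each generation.
At generation 1 (Noboru, Yori, Reiko, Yoshiko) there are 4 shares of (1)/4 = 1/4 each.
Living: Reiko — each takes 1/4.
Deceased: Noboru, Yori, and Yoshiko. Their combined 3/4 is pooled and carried to generation 2.
At generation 2 (Emiko, Umeko, Haruki, Ryo, Mariko, Isamu, Kenji, Midori, Akira) there are 9 shares of (3/4)/9 = 1/12 each.
Living: Umeko, Haruki, Mariko, Isamu, Kenji, Midori, and Akira — each takes 1/12.
Deceased: Emiko and Ryo. Their combined 1/6 is pooled and carried to generation 3.
At generation 3 (Daichi, Fumio, Chiyo, Kaede, Takeshi) there are 5 shares of (1/6)/5 = 1/30 each.
Living: Daichi, Fumio, Chiyo, Kaede, and Takeshi — each takes 1/30.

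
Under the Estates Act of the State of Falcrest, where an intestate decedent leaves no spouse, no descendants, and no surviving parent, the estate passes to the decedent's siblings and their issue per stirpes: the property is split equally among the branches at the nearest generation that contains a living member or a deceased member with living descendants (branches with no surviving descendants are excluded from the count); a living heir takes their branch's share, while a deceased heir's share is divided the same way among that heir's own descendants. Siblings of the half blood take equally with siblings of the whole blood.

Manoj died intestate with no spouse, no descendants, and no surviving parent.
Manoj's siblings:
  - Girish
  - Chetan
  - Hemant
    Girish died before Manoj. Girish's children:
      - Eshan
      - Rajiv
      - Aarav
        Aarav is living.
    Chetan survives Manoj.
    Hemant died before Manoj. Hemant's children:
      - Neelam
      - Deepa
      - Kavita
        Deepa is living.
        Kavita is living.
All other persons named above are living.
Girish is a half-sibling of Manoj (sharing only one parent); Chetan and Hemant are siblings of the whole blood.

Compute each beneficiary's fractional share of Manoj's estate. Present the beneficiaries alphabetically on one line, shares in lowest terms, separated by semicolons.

Aarav 1/9; Chetan 1/3; Deepa 1/9; Eshan 1/9; Kavita 1/9; Neelam 1/9; Rajiv 1/9

No spouse, descendants, or parent survives, so the estate passes to Manoj's siblings per stirpes.
Half-blood and whole-blood siblings take equally under the stated rule.
The estate is divided into 3 equal shares of 1/3 among Girish, Chetan, Hemant.
Girish predeceased; the 1/3 allotted to Girish's branch passes to Girish's issue by representation.
The 1/3 is divided into 3 equal shares of 1/9 among Eshan, Rajiv, Aarav.
Eshan is living and takes 1/9.
Rajiv is living and takes 1/9.
Aarav is living and takes 1/9.
Chetan is living and takes 1/3.
Hemant predeceased; the 1/3 allotted to Hemant's branch passes to Hemant's issue by representation.
The 1/3 is divided into 3 equal shares of 1/9 among Neelam, Deepa, Kavita.
Neelam is living and takes 1/9.
Deepa is living and takes 1/9.
Kavita is living and takes 1/9.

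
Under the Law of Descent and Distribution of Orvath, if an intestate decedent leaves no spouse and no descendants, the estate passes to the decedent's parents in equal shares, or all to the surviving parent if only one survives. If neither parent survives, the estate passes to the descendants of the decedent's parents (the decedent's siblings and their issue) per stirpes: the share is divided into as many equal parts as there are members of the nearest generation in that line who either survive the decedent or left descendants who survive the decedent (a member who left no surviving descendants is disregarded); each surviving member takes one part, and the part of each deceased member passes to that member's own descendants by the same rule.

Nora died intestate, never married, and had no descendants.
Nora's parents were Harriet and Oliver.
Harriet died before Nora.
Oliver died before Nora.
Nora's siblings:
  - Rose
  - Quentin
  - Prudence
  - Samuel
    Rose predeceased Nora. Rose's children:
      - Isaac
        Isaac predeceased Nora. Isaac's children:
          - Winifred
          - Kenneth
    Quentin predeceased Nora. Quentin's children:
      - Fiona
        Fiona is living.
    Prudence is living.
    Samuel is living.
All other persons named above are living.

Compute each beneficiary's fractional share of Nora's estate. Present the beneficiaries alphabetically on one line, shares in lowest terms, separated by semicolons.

Fiona 1/4; Kenneth 1/8; Prudence 1/4; Samuel 1/4; Winifred 1/8

Neither parent survives and there are no descendants, so the estate passes to Nora's siblings and their issue per stirpes.
The estate is divided into 4 equal shares of 1/4 among Rose, Quentin, Prudence, Samuel.
Rose predeceased; the 1/4 allotted to Rose's branch passes to Rose's issue by representation.
Isaac's line is the sole branch at this level, so the full 1/4 passes to Isaac's issue by representation.
The 1/4 is divided into 2 equal shares of 1/8 among Winifred, Kenneth.
Winifred is living and takes 1/8.
Kenneth is living and takes 1/8.
Quentin predeceased; the 1/4 allotted to Quentin's branch passes to Quentin's issue by representation.
Fiona is the sole taker at this level and receives the full 1/4.
Prudence is living and takes 1/4.
Samuel is living and takes 1/4.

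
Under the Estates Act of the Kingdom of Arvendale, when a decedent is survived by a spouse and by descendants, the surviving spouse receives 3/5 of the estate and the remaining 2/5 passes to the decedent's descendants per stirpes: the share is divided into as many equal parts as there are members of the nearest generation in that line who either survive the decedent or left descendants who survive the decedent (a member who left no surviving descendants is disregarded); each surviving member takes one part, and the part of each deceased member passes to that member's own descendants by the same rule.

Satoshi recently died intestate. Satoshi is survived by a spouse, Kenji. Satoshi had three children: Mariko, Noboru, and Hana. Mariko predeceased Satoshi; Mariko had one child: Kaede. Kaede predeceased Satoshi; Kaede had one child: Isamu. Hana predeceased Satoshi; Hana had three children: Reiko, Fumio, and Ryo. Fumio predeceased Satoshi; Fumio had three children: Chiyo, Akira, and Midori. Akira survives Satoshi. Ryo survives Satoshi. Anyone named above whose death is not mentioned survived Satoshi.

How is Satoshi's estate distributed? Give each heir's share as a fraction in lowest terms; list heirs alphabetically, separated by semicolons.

Kenji, as surviving spouse, takes 3/5.
The remaining 2/5 passes to Satoshi's descendants per stirpes.
The 2/5 is divided into 3 equal shares of 2/15 among Mariko, Noboru, Hana.
Mariko predeceased; the 2/15 allotted to Mariko's branch passes to Mariko's issue by representation.
Kaede's line is the sole branch at this level, so the full 2/15 passes to Kaede's issue by representation.
Isamu is the sole taker at this level and receives the full 2/15.
Noboru is living and takes 2/15.
Hana predeceased; the 2/15 allotted to Hana's branch passes to Hana's issue by representation.
The 2/15 is divided into 3 equal shares of 2/45 among Reiko, Fumio, Ryo.
Reiko is living and takes 2/45.
Fumio predeceased; the 2/45 allotted to Fumio's branch passes to Fumio's issue by representation.
The 2/45 is divided into 3 equal shares of 2/135 among Chiyo, Akira, Midori.
Chiyo is living and takes 2/135.
Akira is living and takes 2/135.
Midori is living and takes 2/135.
Ryo is living and takes 2/45.

Akira 2/135; Chiyo 2/135; Isamu 2/15; Kenji 3/5; Midori 2/135; Noboru 2/15; Reiko 2/45; Ryo 2/45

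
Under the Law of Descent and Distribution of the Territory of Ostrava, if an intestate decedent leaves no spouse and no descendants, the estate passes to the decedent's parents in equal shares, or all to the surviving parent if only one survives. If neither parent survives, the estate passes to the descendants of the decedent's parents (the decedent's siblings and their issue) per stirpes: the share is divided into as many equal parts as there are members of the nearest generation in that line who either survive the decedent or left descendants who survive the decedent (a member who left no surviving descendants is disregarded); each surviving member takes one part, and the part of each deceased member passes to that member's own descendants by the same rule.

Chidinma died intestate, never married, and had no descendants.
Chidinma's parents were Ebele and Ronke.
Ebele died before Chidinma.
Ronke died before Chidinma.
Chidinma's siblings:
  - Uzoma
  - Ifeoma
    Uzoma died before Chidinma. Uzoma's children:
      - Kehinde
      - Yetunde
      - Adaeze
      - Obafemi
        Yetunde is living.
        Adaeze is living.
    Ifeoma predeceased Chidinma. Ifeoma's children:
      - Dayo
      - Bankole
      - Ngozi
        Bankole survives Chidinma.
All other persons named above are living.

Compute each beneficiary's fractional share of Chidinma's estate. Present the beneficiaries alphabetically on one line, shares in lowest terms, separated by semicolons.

Adaeze 1/8; Bankole 1/6; Dayo 1/6; Kehinde 1/8; Ngozi 1/6; Obafemi 1/8; Yetunde 1/8

Neither parent survives and there are no descendants, so the estate passes to Chidinma's siblings and their issue per stirpes.
The estate is divided into 2 equal shares of 1/2 among Uzoma, Ifeoma.
Uzoma predeceased; the 1/2 allotted to Uzoma's branch passes to Uzoma's issue by representation.
The 1/2 is divided into 4 equal shares of 1/8 among Kehinde, Yetunde, Adaeze, Obafemi.
Kehinde is living and takes 1/8.
Yetunde is living and takes 1/8.
Adaeze is living and takes 1/8.
Obafemi is living and takes 1/8.
Ifeoma predeceased; the 1/2 allotted to Ifeoma's branch passes to Ifeoma's issue by representation.
The 1/2 is divided into 3 equal shares of 1/6 among Dayo, Bankole, Ngozi.
Dayo is living and takes 1/6.
Bankole is living and takes 1/6.
Ngozi is living and takes 1/6.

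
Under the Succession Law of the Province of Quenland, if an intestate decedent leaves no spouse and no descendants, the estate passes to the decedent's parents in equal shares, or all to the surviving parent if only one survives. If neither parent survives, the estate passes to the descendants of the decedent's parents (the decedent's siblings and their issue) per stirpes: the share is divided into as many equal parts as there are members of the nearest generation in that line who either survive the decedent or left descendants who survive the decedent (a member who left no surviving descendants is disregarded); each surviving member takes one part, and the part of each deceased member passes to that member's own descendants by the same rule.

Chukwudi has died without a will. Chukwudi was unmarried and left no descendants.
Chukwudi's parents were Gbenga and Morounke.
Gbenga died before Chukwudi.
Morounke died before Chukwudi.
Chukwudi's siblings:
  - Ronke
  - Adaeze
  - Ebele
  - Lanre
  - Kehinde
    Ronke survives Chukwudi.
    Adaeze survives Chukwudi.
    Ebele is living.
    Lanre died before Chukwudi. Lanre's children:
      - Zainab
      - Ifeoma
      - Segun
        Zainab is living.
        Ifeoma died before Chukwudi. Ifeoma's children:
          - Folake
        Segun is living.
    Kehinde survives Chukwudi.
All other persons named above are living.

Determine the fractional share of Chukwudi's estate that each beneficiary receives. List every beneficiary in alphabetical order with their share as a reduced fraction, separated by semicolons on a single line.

Adaeze 1/5; Ebele 1/5; Folake 1/15; Kehinde 1/5; Ronke 1/5; Segun 1/15; Zainab 1/15

Neither parent survives and there are no descendants, so the estate passes to Chukwudi's siblings and their issue per stirpes.
The estate is divided into 5 equal shares of 1/5 among Ronke, Adaeze, Ebele, Lanre, Kehinde.
Ronke is living and takes 1/5.
Adaeze is living and takes 1/5.
Ebele is living and takes 1/5.
Lanre predeceased; the 1/5 allotted to Lanre's branch passes to Lanre's issue by representation.
The 1/5 is divided into 3 equal shares of 1/15 among Zainab, Ifeoma, Segun.
Zainab is living and takes 1/15.
Ifeoma predeceased; the 1/15 allotted to Ifeoma's branch passes to Ifeoma's issue by representation.
Folake is the sole taker at this level and receives the full 1/15.
Segun is living and takes 1/15.
Kehinde is living and takes 1/5.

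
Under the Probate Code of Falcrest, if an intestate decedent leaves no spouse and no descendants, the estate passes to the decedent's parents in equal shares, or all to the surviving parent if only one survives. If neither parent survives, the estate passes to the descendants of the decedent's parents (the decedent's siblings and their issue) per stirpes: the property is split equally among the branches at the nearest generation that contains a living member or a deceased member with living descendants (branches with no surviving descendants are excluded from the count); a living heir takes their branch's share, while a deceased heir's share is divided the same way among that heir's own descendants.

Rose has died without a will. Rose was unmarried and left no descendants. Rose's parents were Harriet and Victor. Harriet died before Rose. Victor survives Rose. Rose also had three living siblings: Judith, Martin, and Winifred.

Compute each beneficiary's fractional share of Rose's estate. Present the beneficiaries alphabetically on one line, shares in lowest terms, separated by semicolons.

Only one parent, Victor, survives, so Victor takes the entire estate. The siblings take nothing because a surviving parent has priority.

Victor 1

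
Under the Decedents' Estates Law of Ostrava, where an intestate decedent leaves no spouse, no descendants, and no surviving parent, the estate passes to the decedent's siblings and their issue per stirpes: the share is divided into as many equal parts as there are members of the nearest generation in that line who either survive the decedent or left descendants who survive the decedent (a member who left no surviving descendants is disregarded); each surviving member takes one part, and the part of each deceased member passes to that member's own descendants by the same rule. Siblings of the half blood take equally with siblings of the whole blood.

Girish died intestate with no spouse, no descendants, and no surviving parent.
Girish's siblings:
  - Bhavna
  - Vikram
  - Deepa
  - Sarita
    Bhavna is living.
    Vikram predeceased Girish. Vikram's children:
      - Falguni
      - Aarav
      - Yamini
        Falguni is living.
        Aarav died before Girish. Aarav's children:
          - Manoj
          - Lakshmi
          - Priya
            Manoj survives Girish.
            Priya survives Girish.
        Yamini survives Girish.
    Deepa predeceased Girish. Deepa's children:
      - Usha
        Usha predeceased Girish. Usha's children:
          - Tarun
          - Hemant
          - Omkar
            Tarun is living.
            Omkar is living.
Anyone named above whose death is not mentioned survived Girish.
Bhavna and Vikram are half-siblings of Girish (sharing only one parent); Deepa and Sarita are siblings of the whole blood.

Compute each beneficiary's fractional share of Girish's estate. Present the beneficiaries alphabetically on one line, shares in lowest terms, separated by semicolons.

No spouse, descendants, or parent survives, so the estate passes to Girish's siblings per stirpes.
Half-blood and whole-blood siblings take equally under the stated rule.
The estate is divided into 4 equal shares of 1/4 among Bhavna, Vikram, Deepa, Sarita.
Bhavna is living and takes 1/4.
Vikram predeceased; the 1/4 allotted to Vikram's branch passes to Vikram's issue by representation.
The 1/4 is divided into 3 equal shares of 1/12 among Falguni, Aarav, Yamini.
Falguni is living and takes 1/12.
Aarav predeceased; the 1/12 allotted to Aarav's branch passes to Aarav's issue by representation.
The 1/12 is divided into 3 equal shares of 1/36 among Manoj, Lakshmi, Priya.
Manoj is living and takes 1/36.
Lakshmi is living and takes 1/36.
Priya is living and takes 1/36.
Yamini is living and takes 1/12.
Deepa predeceased; the 1/4 allotted to Deepa's branch passes to Deepa's issue by representation.
Usha's line is the sole branch at this level, so the full 1/4 passes to Usha's issue by representation.
The 1/4 is divided into 3 equal shares of 1/12 among Tarun, Hemant, Omkar.
Tarun is living and takes 1/12.
Hemant is living and takes 1/12.
Omkar is living and takes 1/12.
Sarita is living and takes 1/4.

Bhavna 1/4; Falguni 1/12; Hemant 1/12; Lakshmi 1/36; Manoj 1/36; Omkar 1/12; Priya 1/36; Sarita 1/4; Tarun 1/12; Yamini 1/12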